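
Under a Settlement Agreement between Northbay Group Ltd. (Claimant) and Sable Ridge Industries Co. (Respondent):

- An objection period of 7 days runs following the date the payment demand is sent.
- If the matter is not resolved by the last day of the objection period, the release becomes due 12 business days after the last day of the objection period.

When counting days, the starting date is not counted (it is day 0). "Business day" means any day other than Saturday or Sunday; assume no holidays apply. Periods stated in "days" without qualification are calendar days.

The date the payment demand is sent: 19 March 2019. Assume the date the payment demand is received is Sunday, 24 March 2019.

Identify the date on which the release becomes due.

11 April 2019

The last day of the objection period: 19 March 2019 + 7 days = 26 March 2019.
The date on which the release becomes due: counting 12 business days from Tuesday, 26 March 2019 (Mar 27, Mar 28, Mar 29, Apr 1, …, Apr 9, Apr 10, Apr 11, skipping weekends) reaches Thursday, 11 April 2019.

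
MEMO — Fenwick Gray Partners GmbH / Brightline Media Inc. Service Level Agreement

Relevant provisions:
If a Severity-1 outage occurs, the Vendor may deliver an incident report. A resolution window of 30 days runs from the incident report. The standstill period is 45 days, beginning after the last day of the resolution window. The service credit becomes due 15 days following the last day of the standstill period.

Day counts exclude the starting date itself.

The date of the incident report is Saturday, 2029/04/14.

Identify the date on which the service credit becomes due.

The last day of the resolution window: 2029/04/14 + 30 days = 2029/05/14.
The last day of the standstill period: 45 calendar days after 2029/05/14 is 2029/06/28.
The date on which the service credit becomes due: 2029/06/28 + 15 days = 2029/07/13.

2029/07/13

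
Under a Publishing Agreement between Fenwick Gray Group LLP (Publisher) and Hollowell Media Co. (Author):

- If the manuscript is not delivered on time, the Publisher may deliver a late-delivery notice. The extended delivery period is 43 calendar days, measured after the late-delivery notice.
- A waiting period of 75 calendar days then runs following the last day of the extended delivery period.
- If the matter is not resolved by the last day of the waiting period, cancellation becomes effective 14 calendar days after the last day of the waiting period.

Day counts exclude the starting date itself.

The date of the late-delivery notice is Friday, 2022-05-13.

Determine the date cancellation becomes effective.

2022-09-22

Adding 43 calendar days to 2022-05-13 gives 2022-06-25, which is the last day of the extended delivery period.
Adding 75 calendar days to 2022-06-25 gives 2022-09-08, which is the last day of the waiting period.
The date cancellation becomes effective: 14 calendar days after 2022-09-08 is 2022-09-22.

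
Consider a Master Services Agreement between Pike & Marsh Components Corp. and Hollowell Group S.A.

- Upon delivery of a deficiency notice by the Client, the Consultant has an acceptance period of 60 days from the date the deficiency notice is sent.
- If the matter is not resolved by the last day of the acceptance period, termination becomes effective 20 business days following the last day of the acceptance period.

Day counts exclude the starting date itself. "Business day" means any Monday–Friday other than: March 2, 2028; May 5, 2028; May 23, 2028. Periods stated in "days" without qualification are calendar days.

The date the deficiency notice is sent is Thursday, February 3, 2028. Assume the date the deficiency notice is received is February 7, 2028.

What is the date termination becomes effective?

May 1, 2028

Adding 60 calendar days to February 3, 2028 gives April 3, 2028, which is the last day of the acceptance period.
From Monday, April 3, 2028, 20 business days (Apr 4, Apr 5, Apr 6, Apr 7, …, Apr 27, Apr 28, May 1, skipping weekends) brings us to Monday, May 1, 2028, which is the date termination becomes effective.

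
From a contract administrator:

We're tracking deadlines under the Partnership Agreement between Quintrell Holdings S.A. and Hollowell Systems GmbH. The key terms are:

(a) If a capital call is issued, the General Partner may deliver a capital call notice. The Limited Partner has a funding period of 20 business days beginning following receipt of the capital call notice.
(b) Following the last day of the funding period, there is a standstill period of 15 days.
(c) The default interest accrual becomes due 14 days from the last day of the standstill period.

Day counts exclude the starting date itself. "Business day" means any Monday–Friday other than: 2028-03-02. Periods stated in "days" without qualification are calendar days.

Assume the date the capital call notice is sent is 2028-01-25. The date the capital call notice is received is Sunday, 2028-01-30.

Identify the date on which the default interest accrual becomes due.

From Sunday, 2028-01-30, 20 business days (Jan 31, Feb 1, Feb 2, Feb 3, …, Feb 23, Feb 24, Feb 25, skipping weekends) brings us to Friday, 2028-02-25, which is the last day of the funding period.
The last day of the standstill period: 2028-02-25 + 15 days = 2028-03-11.
The date on which the default interest accrual becomes due: 2028-03-11 + 14 days = 2028-03-25.

2028-03-25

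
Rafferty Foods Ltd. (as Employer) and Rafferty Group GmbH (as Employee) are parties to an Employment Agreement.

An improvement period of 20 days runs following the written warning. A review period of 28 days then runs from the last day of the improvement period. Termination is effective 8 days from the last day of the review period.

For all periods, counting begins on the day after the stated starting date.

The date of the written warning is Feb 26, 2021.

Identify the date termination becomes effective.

Apr 23, 2021

Adding 20 calendar days to Feb 26, 2021 gives Mar 18, 2021, which is the last day of the improvement period.
The last day of the review period: Mar 18, 2021 + 28 days = Apr 15, 2021.
Adding 8 calendar days to Apr 15, 2021 gives Apr 23, 2021, which is the date termination becomes effective.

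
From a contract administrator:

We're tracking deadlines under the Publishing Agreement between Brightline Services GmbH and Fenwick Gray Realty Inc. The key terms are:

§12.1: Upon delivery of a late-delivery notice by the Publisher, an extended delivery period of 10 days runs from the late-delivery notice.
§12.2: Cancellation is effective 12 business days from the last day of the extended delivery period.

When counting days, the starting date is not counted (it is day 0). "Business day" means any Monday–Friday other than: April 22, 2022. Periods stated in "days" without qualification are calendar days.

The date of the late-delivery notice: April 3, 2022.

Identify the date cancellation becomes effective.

Adding 10 calendar days to April 3, 2022 gives April 13, 2022, which is the last day of the extended delivery period.
The date cancellation becomes effective: counting 12 business days from Wednesday, April 13, 2022 (Apr 14, Apr 15, Apr 18, Apr 19, …, Apr 28, Apr 29, May 2, skipping weekends and the listed holiday on Apr 22) reaches Monday, May 2, 2022.

May 2, 2022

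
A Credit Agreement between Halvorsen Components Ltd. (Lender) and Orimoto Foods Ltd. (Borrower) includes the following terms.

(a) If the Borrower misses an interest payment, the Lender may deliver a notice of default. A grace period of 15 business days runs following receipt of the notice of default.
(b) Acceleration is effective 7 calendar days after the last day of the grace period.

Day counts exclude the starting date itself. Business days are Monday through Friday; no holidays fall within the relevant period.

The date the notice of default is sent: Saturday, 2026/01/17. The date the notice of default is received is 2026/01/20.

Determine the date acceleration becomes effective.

2026/02/17

The last day of the grace period: counting 15 business days from Tuesday, 2026/01/20 (Jan 21, Jan 22, Jan 23, Jan 26, …, Feb 6, Feb 9, Feb 10, skipping weekends) reaches Tuesday, 2026/02/10.
Adding 7 calendar days to 2026/02/10 gives 2026/02/17, which is the date acceleration becomes effective.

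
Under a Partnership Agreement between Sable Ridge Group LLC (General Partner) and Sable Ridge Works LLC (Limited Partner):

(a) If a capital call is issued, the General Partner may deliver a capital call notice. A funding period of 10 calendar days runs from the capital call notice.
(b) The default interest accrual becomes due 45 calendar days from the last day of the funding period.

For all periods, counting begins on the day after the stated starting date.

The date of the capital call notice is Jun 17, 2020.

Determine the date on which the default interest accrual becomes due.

Aug 11, 2020

The last day of the funding period: 10 calendar days after Jun 17, 2020 is Jun 27, 2020.
The date on which the default interest accrual becomes due: Jun 27, 2020 + 45 days = Aug 11, 2020.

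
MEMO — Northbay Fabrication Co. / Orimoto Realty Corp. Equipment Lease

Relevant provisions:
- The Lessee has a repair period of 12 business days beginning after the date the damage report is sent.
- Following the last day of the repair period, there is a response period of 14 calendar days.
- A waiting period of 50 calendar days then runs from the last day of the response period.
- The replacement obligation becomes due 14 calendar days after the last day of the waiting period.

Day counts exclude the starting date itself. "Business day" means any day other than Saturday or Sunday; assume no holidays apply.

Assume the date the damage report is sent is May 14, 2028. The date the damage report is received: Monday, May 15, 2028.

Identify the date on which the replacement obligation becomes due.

From Sunday, May 14, 2028, 12 business days (May 15, May 16, May 17, May 18, …, May 26, May 29, May 30, skipping weekends) brings us to Tuesday, May 30, 2028, which is the last day of the repair period.
Adding 14 calendar days to May 30, 2028 gives June 13, 2028, which is the last day of the response period.
Adding 50 calendar days to June 13, 2028 gives August 2, 2028, which is the last day of the waiting period.
The date on which the replacement obligation becomes due: 14 calendar days after August 2, 2028 is August 16, 2028.

August 16, 2028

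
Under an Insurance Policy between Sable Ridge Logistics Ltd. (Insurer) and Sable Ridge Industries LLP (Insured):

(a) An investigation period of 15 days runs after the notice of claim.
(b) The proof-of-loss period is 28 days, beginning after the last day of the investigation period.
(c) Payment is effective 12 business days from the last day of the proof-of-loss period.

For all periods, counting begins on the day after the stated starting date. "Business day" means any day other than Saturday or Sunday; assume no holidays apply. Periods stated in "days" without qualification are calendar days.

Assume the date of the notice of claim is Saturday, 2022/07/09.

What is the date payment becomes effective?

Adding 15 calendar days to 2022/07/09 gives 2022/07/24, which is the last day of the investigation period.
Adding 28 calendar days to 2022/07/24 gives 2022/08/21, which is the last day of the proof-of-loss period.
The date payment becomes effective: 12 business days after Sunday, 2022/08/21, skipping weekends — Aug 22, Aug 23, Aug 24, Aug 25, …, Sep 2, Sep 5, Sep 6 — lands on Tuesday, 2022/09/06.

2022/09/06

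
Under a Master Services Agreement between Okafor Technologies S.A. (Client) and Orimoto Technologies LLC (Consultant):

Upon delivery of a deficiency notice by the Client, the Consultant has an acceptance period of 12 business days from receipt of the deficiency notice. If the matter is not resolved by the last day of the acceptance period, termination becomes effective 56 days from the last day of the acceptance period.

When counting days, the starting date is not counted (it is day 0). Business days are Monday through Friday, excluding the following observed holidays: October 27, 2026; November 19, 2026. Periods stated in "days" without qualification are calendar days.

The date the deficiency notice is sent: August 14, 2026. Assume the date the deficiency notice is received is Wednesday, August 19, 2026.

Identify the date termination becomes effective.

The last day of the acceptance period: 12 business days after Wednesday, August 19, 2026, skipping weekends — Aug 20, Aug 21, Aug 24, Aug 25, …, Sep 2, Sep 3, Sep 4 — lands on Friday, September 4, 2026.
Adding 56 calendar days to September 4, 2026 gives October 30, 2026, which is the date termination becomes effective.

October 30, 2026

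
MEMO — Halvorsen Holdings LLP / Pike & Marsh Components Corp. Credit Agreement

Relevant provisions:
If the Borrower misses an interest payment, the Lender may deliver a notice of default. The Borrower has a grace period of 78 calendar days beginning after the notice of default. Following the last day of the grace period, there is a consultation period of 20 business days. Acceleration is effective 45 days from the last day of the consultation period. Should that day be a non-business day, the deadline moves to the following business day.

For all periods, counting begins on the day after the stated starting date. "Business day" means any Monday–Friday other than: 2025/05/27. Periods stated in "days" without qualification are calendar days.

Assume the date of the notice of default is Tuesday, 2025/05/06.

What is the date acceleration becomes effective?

2025/10/06

The last day of the grace period: 2025/05/06 + 78 days = 2025/07/23.
From Wednesday, 2025/07/23, 20 business days (Jul 24, Jul 25, Jul 28, Jul 29, …, Aug 18, Aug 19, Aug 20, skipping weekends) brings us to Wednesday, 2025/08/20, which is the last day of the consultation period.
The date acceleration becomes effective: 2025/08/20 + 45 days = 2025/10/04. That falls on a Saturday, so it rolls to the next business day, Monday, 2025/10/06.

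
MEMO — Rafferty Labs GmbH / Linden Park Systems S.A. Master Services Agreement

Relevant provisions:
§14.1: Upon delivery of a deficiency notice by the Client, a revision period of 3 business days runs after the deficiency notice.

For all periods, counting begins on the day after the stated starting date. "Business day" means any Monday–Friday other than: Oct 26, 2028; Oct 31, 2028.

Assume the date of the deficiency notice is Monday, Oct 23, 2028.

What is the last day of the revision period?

Oct 27, 2028

From Monday, Oct 23, 2028, 3 business days (Oct 24, Oct 25, Oct 27, skipping weekends and the listed holiday on Oct 26) brings us to Friday, Oct 27, 2028, which is the last day of the revision period.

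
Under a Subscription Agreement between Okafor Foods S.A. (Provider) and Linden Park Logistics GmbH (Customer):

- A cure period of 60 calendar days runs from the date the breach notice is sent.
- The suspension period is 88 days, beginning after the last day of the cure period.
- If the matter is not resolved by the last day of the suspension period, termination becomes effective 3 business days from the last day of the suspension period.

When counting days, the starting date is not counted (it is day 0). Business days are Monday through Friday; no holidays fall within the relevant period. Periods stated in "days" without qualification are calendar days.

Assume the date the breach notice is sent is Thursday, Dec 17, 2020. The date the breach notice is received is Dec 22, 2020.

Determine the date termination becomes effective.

The last day of the cure period: 60 calendar days after Dec 17, 2020 is Feb 15, 2021.
The last day of the suspension period: 88 calendar days after Feb 15, 2021 is May 14, 2021.
From Friday, May 14, 2021, 3 business days (May 17, May 18, May 19, skipping weekends) brings us to Wednesday, May 19, 2021, which is the date termination becomes effective.

May 19, 2021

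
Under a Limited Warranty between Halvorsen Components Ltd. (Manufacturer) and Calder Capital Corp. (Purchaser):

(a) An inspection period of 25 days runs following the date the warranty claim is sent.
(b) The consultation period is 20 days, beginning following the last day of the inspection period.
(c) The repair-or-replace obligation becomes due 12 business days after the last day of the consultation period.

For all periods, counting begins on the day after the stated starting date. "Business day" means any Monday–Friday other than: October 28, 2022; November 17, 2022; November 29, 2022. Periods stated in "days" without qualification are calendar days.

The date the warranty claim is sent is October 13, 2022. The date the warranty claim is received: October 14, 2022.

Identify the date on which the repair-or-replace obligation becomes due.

The last day of the inspection period: October 13, 2022 + 25 days = November 7, 2022.
The last day of the consultation period: 20 calendar days after November 7, 2022 is November 27, 2022.
From Sunday, November 27, 2022, 12 business days (Nov 28, Nov 30, Dec 1, Dec 2, …, Dec 12, Dec 13, Dec 14, skipping weekends and the listed holiday on Nov 29) brings us to Wednesday, December 14, 2022, which is the date on which the repair-or-replace obligation becomes due.

December 14, 2022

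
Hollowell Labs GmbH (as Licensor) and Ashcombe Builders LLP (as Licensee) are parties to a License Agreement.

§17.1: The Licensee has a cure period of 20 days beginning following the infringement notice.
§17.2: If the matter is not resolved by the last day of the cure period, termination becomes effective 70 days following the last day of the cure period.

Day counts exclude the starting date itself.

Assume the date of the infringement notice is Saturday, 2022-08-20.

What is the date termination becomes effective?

The last day of the cure period: 20 calendar days after 2022-08-20 is 2022-09-09.
The date termination becomes effective: 2022-09-09 + 70 days = 2022-11-18.

2022-11-18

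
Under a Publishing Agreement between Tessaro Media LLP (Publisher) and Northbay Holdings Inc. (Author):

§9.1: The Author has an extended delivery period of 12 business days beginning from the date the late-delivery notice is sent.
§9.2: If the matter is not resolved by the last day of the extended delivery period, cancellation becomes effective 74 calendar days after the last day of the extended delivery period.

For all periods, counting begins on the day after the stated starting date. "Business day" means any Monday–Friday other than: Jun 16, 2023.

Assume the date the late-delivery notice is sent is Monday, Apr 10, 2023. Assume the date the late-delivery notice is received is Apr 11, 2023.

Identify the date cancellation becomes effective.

The last day of the extended delivery period: 12 business days after Monday, Apr 10, 2023, skipping weekends — Apr 11, Apr 12, Apr 13, Apr 14, …, Apr 24, Apr 25, Apr 26 — lands on Wednesday, Apr 26, 2023.
The date cancellation becomes effective: 74 calendar days after Apr 26, 2023 is Jul 9, 2023.

Jul 9, 2023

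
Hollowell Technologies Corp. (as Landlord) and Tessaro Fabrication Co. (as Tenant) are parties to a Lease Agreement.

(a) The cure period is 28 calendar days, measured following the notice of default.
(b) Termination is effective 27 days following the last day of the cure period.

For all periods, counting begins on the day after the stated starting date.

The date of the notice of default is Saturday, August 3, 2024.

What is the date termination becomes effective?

September 27, 2024

Adding 28 calendar days to August 3, 2024 gives August 31, 2024, which is the last day of the cure period.
Adding 27 calendar days to August 31, 2024 gives September 27, 2024, which is the date termination becomes effective.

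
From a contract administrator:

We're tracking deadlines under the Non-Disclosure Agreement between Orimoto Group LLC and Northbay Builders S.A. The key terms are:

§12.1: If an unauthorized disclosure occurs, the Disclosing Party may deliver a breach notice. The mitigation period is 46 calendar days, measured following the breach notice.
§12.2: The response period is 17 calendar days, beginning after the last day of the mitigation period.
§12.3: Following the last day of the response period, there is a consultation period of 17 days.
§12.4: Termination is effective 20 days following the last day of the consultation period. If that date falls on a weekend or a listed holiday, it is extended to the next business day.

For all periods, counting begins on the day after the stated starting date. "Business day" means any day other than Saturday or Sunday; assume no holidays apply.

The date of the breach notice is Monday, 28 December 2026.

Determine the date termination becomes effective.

The last day of the mitigation period: 46 calendar days after 28 December 2026 is 12 February 2027.
The last day of the response period: 17 calendar days after 12 February 2027 is 1 March 2027.
The last day of the consultation period: 1 March 2027 + 17 days = 18 March 2027.
Adding 20 calendar days to 18 March 2027 gives 7 April 2027, which is the date termination becomes effective. 7 April 2027 is a Wednesday, so no roll-forward applies.

7 April 2027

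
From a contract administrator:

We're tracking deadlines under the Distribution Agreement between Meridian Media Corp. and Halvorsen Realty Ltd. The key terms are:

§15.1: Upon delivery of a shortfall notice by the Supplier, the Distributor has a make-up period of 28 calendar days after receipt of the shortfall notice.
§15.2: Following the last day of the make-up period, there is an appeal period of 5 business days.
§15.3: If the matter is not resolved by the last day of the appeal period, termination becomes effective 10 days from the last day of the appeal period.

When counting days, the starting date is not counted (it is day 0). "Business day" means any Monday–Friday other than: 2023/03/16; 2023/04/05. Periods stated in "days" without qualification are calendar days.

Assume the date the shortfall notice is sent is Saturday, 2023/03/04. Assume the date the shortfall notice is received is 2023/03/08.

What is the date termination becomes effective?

The last day of the make-up period: 2023/03/08 + 28 days = 2023/04/05.
The last day of the appeal period: 5 business days after Wednesday, 2023/04/05, skipping weekends — Apr 6, Apr 7, Apr 10, Apr 11, Apr 12 — lands on Wednesday, 2023/04/12.
The date termination becomes effective: 10 calendar days after 2023/04/12 is 2023/04/22.

2023/04/22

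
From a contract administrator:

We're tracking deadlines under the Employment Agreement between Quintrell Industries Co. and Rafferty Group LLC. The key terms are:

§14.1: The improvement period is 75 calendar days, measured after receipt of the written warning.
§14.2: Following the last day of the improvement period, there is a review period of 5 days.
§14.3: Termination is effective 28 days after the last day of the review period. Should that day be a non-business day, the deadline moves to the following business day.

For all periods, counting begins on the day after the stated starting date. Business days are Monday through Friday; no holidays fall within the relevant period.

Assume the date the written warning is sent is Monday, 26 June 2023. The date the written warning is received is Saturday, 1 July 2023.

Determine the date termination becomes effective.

The last day of the improvement period: 1 July 2023 + 75 days = 14 September 2023.
The last day of the review period: 5 calendar days after 14 September 2023 is 19 September 2023.
The date termination becomes effective: 28 calendar days after 19 September 2023 is 17 October 2023. 17 October 2023 is a Tuesday, so no roll-forward applies.

17 October 2023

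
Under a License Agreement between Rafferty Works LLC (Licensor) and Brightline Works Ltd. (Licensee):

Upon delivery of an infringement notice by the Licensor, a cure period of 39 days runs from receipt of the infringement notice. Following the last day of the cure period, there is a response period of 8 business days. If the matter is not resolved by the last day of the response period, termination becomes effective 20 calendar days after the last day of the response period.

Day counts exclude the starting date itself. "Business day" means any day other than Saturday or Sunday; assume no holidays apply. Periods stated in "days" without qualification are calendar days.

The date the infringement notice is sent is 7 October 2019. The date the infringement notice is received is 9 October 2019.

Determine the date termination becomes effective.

The last day of the cure period: 9 October 2019 + 39 days = 17 November 2019.
From Sunday, 17 November 2019, 8 business days (Nov 18, Nov 19, Nov 20, Nov 21, Nov 22, Nov 25, Nov 26, Nov 27, skipping weekends) brings us to Wednesday, 27 November 2019, which is the last day of the response period.
The date termination becomes effective: 20 calendar days after 27 November 2019 is 17 December 2019.

17 December 2019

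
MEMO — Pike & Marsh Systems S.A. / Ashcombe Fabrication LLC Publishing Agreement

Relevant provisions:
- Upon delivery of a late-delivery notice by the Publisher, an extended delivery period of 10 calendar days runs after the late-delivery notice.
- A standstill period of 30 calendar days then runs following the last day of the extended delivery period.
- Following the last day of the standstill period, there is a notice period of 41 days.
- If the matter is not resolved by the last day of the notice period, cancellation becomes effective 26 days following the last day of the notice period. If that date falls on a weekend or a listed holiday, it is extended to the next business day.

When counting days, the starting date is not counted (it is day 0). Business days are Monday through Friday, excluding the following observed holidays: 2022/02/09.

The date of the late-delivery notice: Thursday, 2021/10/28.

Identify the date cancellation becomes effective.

2022/02/14

The last day of the extended delivery period: 2021/10/28 + 10 days = 2021/11/07.
Adding 30 calendar days to 2021/11/07 gives 2021/12/07, which is the last day of the standstill period.
The last day of the notice period: 41 calendar days after 2021/12/07 is 2022/01/17.
The date cancellation becomes effective: 2022/01/17 + 26 days = 2022/02/12. That falls on a Saturday, so it rolls to the next business day, Monday, 2022/02/14.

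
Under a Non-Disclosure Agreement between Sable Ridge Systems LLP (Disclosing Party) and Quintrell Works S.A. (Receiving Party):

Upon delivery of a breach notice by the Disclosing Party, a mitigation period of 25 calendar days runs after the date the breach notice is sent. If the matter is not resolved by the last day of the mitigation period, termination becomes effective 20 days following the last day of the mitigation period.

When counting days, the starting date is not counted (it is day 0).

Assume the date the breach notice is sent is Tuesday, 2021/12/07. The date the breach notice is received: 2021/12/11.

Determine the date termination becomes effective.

Adding 25 calendar days to 2021/12/07 gives 2022/01/01, which is the last day of the mitigation period.
The date termination becomes effective: 20 calendar days after 2022/01/01 is 2022/01/21.

2022/01/21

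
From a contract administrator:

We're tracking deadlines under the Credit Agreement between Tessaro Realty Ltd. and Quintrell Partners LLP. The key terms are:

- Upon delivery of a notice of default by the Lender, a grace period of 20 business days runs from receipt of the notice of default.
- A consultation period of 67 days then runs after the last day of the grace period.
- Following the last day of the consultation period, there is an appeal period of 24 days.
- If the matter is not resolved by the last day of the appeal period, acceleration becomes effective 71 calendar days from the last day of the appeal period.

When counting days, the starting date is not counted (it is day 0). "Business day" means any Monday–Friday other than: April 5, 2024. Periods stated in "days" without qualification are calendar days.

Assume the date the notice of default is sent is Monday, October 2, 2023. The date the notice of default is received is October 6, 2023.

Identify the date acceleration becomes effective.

April 13, 2024

The last day of the grace period: counting 20 business days from Friday, October 6, 2023 (Oct 9, Oct 10, Oct 11, Oct 12, …, Nov 1, Nov 2, Nov 3, skipping weekends) reaches Friday, November 3, 2023.
Adding 67 calendar days to November 3, 2023 gives January 9, 2024, which is the last day of the consultation period.
Adding 24 calendar days to January 9, 2024 gives February 2, 2024, which is the last day of the appeal period.
The date acceleration becomes effective: 71 calendar days after February 2, 2024 is April 13, 2024.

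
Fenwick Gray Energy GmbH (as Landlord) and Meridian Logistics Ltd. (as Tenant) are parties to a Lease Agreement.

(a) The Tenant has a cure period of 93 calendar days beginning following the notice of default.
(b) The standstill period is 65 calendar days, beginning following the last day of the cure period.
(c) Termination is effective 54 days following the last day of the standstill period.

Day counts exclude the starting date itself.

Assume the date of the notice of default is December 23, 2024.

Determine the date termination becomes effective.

Adding 93 calendar days to December 23, 2024 gives March 26, 2025, which is the last day of the cure period.
Adding 65 calendar days to March 26, 2025 gives May 30, 2025, which is the last day of the standstill period.
The date termination becomes effective: May 30, 2025 + 54 days = July 23, 2025.

July 23, 2025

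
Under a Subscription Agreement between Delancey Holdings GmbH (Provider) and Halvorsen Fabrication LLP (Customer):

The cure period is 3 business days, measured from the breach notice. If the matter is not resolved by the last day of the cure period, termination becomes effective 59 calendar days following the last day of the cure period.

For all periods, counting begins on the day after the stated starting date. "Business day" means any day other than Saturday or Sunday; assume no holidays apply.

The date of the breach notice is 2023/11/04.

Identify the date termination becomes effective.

The last day of the cure period: counting 3 business days from Saturday, 2023/11/04 (Nov 6, Nov 7, Nov 8, skipping weekends) reaches Wednesday, 2023/11/08.
Adding 59 calendar days to 2023/11/08 gives 2024/01/06, which is the date termination becomes effective.

2024/01/06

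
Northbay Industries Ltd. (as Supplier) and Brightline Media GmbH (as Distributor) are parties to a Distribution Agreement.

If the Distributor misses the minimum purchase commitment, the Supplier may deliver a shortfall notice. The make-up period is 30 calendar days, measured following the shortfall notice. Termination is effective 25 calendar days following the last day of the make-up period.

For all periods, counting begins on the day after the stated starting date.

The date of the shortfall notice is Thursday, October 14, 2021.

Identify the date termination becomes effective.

Adding 30 calendar days to October 14, 2021 gives November 13, 2021, which is the last day of the make-up period.
The date termination becomes effective: 25 calendar days after November 13, 2021 is December 8, 2021.

December 8, 2021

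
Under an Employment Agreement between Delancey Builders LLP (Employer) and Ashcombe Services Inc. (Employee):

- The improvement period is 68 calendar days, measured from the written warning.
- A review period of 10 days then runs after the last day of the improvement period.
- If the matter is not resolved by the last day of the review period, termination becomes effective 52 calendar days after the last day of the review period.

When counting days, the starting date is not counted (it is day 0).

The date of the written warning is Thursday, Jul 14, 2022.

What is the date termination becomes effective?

The last day of the improvement period: 68 calendar days after Jul 14, 2022 is Sep 20, 2022.
The last day of the review period: 10 calendar days after Sep 20, 2022 is Sep 30, 2022.
The date termination becomes effective: Sep 30, 2022 + 52 days = Nov 21, 2022.

Nov 21, 2022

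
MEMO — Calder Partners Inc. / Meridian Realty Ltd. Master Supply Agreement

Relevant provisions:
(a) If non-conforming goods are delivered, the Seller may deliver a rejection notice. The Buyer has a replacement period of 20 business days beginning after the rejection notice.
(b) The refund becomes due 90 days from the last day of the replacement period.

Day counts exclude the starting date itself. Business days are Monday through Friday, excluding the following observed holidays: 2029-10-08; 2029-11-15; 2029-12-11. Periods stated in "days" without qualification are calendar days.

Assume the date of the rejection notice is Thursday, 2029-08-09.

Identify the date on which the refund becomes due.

2029-12-05

The last day of the replacement period: counting 20 business days from Thursday, 2029-08-09 (Aug 10, Aug 13, Aug 14, Aug 15, …, Sep 4, Sep 5, Sep 6, skipping weekends) reaches Thursday, 2029-09-06.
Adding 90 calendar days to 2029-09-06 gives 2029-12-05, which is the date on which the refund becomes due.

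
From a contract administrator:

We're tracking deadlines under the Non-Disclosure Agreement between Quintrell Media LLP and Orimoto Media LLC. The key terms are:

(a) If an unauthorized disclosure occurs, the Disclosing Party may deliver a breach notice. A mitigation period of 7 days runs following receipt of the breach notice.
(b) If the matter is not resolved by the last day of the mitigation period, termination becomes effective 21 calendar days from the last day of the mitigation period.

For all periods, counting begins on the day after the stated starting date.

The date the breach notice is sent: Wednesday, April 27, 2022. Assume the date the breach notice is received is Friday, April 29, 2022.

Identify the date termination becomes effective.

The last day of the mitigation period: 7 calendar days after April 29, 2022 is May 6, 2022.
The date termination becomes effective: 21 calendar days after May 6, 2022 is May 27, 2022.

May 27, 2022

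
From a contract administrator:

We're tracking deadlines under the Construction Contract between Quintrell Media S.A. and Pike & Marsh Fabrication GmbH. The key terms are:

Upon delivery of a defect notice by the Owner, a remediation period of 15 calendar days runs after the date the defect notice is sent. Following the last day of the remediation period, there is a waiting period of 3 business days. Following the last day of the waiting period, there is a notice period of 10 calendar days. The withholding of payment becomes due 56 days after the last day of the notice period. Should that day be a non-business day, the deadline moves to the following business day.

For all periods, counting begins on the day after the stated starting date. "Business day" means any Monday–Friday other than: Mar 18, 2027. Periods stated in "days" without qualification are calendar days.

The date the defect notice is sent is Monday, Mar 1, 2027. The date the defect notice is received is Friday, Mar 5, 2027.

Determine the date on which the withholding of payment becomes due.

May 27, 2027

The last day of the remediation period: Mar 1, 2027 + 15 days = Mar 16, 2027.
The last day of the waiting period: counting 3 business days from Tuesday, Mar 16, 2027 (Mar 17, Mar 19, Mar 22, skipping weekends and the listed holiday on Mar 18) reaches Monday, Mar 22, 2027.
The last day of the notice period: 10 calendar days after Mar 22, 2027 is Apr 1, 2027.
The date on which the withholding of payment becomes due: 56 calendar days after Apr 1, 2027 is May 27, 2027. May 27, 2027 is a Thursday and is not a listed holiday, so no roll-forward applies.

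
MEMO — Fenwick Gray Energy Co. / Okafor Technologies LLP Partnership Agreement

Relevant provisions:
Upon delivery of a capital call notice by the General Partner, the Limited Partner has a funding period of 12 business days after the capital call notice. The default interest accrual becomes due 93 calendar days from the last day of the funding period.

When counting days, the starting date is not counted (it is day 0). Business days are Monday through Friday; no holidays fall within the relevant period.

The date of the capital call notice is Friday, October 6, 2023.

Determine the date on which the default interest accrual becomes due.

The last day of the funding period: counting 12 business days from Friday, October 6, 2023 (Oct 9, Oct 10, Oct 11, Oct 12, …, Oct 20, Oct 23, Oct 24, skipping weekends) reaches Tuesday, October 24, 2023.
The date on which the default interest accrual becomes due: 93 calendar days after October 24, 2023 is January 25, 2024.

January 25, 2024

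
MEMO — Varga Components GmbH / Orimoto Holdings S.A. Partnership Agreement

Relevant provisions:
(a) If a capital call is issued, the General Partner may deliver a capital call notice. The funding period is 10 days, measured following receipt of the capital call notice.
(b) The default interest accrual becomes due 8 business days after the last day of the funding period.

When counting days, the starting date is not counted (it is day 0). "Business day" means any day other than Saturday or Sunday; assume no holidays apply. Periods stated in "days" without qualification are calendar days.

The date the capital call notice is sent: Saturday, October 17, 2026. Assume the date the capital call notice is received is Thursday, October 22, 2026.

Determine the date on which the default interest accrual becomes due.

The last day of the funding period: October 22, 2026 + 10 days = November 1, 2026.
The date on which the default interest accrual becomes due: counting 8 business days from Sunday, November 1, 2026 (Nov 2, Nov 3, Nov 4, Nov 5, Nov 6, Nov 9, Nov 10, Nov 11, skipping weekends) reaches Wednesday, November 11, 2026.

November 11, 2026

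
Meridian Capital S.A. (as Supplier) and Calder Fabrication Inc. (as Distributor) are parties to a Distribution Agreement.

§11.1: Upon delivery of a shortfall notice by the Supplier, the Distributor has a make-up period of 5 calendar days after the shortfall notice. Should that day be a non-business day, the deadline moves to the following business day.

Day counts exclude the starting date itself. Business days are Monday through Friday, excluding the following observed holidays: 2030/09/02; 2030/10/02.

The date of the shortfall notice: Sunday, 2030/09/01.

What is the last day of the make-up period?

The last day of the make-up period: 2030/09/01 + 5 days = 2030/09/06. 2030/09/06 is a Friday and is not a listed holiday, so no roll-forward applies.

2030/09/06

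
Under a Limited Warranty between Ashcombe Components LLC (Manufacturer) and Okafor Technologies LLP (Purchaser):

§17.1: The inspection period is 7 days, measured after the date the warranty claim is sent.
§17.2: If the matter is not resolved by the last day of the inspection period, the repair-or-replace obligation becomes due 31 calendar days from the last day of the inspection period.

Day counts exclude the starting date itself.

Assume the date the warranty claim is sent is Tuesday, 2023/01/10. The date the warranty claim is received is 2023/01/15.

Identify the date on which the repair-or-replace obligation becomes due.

The last day of the inspection period: 7 calendar days after 2023/01/10 is 2023/01/17.
The date on which the repair-or-replace obligation becomes due: 2023/01/17 + 31 days = 2023/02/17.

2023/02/17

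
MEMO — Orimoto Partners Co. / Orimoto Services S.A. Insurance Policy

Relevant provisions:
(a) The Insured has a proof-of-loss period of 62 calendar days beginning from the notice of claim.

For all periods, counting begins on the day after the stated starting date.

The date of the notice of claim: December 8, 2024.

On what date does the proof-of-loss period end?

February 8, 2025

The last day of the proof-of-loss period: December 8, 2024 + 62 days = February 8, 2025.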